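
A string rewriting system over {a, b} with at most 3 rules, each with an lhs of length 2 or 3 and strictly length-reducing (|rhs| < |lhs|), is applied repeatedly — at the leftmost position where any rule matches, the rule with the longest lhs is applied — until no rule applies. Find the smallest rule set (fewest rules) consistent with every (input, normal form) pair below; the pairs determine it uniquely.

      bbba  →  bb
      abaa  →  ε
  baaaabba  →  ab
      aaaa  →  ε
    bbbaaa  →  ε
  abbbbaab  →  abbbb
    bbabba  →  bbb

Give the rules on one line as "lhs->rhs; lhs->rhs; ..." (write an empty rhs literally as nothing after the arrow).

  | bbba => bb
  | abaa => aa => ε
  | baaaabba => aaabba => abba => ab
  | aaaa => aa => ε

aa->; ba->; bab->bb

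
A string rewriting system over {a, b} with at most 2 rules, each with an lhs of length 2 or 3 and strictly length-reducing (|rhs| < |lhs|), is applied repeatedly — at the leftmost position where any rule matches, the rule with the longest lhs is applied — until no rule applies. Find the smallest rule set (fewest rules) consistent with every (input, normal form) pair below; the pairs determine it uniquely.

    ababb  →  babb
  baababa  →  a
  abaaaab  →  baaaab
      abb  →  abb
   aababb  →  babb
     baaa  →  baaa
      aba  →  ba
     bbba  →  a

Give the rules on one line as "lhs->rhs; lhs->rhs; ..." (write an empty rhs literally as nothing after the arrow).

  | ababb => babb
  | baababa => bababa => bbaba => bbba => a
  | abaaaab => baaaab
  | abb

aba->ba; bbb->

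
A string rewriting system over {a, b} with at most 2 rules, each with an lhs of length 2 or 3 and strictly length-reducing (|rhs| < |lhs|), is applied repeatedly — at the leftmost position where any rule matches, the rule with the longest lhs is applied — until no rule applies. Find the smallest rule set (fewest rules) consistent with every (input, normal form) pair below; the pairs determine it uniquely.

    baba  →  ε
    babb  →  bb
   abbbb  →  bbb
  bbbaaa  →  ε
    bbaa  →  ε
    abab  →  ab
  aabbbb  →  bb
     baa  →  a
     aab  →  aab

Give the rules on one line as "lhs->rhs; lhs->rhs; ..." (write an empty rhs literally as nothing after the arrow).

abb->b; ba->

  | baba => ba => ε
  | babb => bb
  | abbbb => bbb
  | bbbaaa => bbaa => ba => ε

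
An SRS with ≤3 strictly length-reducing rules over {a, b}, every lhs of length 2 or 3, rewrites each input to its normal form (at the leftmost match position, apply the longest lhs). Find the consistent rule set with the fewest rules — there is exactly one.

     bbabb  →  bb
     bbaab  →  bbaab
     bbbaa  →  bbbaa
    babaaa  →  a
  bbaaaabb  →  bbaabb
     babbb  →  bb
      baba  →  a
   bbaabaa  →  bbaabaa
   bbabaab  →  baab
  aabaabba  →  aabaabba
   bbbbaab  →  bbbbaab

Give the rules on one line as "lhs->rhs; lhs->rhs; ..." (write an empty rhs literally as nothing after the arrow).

  | bbabb => bb
  | bbaab
  | bbbaa
  | babaaa => aaa => a

aaa->a; bab->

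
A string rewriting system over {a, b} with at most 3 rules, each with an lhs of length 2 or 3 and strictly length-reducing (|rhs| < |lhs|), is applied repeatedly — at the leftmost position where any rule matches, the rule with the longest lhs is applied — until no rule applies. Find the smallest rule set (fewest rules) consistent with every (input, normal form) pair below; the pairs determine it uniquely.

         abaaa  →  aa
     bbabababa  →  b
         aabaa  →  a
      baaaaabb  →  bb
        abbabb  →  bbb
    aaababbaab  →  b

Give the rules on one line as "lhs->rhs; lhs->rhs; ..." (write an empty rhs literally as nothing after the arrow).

  | abaaa => baaa => aa
  | bbabababa => bbababa => bbaba => bba => b
  | aabaa => abaa => baa => a
  | baaaaabb => aaaabb => aaabb => aabb => abb => bb

ab->b; ba->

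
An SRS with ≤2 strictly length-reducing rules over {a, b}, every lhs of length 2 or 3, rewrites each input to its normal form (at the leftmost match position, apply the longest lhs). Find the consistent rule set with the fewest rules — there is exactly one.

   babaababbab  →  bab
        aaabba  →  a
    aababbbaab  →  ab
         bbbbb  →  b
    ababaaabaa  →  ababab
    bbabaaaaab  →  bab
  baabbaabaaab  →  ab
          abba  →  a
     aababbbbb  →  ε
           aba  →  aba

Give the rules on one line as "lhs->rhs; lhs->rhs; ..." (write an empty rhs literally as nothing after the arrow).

  | babaababbab => babbabbab => baaabbab => babbab => baaab => bab
  | aaabba => abba => aaa => a
  | aababbbaab => babbbaab => baabaab => bbaab => aaab => ab
  | bbbbb => abbb => aab => b

aa->; bb->a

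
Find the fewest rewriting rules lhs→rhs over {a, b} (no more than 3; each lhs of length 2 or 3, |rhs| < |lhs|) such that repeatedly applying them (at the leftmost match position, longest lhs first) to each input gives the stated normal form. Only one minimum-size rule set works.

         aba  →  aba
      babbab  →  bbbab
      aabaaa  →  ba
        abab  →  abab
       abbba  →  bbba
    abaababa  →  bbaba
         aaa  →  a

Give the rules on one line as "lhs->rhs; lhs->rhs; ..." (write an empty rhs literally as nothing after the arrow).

aa->; abb->bb

  | aba
  | babbab => bbbab
  | aabaaa => baaa => ba
  | abab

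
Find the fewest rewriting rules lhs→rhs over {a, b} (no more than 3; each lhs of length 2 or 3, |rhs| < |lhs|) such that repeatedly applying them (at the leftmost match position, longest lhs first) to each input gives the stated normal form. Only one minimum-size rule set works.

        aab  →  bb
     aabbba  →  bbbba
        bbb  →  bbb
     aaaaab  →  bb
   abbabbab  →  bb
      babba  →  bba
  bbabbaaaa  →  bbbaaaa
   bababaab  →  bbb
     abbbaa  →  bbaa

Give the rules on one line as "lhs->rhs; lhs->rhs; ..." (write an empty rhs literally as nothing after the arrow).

aab->bb; ab->

  | aab => bb
  | aabbba => bbbba
  | bbb
  | aaaaab => aaabb => abbb => bb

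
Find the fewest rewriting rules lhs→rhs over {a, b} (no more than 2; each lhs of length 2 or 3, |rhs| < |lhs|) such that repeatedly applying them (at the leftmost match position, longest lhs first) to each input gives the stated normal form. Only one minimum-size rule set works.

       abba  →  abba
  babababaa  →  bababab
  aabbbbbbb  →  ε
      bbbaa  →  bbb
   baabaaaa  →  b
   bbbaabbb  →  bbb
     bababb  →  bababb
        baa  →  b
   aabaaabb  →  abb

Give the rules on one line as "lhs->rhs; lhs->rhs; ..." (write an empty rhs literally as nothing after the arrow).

  | abba
  | babababaa => bababab
  | aabbbbbbb => aabbbbbb => aabbbbb => aabbbb => aabbb => aabb => aab => aa => ε
  | bbbaa => bbb

aa->; aab->aa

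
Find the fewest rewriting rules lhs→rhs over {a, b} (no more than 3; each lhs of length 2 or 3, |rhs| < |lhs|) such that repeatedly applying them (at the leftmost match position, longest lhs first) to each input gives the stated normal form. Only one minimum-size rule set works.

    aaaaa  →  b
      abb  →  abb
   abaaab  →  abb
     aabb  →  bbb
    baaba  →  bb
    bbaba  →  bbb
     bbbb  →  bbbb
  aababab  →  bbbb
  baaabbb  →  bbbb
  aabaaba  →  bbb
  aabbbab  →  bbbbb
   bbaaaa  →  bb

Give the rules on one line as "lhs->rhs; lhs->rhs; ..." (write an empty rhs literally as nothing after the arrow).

aa->b; ba->b

  | aaaaa => baaa => baa => ba => b
  | abb
  | abaaab => abaab => abab => abb
  | aabb => bbb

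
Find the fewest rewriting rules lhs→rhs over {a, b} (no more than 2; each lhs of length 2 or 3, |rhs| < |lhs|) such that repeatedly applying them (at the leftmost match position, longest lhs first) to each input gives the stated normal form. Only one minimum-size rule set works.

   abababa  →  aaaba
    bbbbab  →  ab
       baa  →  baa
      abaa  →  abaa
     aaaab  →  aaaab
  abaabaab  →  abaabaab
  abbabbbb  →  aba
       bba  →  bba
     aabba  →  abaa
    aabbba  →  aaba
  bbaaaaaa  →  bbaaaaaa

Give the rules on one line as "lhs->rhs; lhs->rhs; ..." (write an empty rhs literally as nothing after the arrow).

abb->ba; bab->ab

  | abababa => aababa => aaaba
  | bbbbab => bbbab => bbab => bab => ab
  | baa
  | abaa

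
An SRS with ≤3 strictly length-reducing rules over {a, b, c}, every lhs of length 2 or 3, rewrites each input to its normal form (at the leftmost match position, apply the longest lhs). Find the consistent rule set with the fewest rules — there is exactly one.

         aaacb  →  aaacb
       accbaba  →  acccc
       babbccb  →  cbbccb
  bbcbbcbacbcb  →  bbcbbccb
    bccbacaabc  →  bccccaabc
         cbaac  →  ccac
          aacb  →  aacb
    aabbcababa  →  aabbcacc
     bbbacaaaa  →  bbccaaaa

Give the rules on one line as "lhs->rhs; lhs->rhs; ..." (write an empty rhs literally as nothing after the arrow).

  | aaacb
  | accbaba => acccba => acccc
  | babbccb => cbbccb
  | bbcbbcbacbcb => bbcbbcccbcb => bbcbbccb

ba->c; cbc->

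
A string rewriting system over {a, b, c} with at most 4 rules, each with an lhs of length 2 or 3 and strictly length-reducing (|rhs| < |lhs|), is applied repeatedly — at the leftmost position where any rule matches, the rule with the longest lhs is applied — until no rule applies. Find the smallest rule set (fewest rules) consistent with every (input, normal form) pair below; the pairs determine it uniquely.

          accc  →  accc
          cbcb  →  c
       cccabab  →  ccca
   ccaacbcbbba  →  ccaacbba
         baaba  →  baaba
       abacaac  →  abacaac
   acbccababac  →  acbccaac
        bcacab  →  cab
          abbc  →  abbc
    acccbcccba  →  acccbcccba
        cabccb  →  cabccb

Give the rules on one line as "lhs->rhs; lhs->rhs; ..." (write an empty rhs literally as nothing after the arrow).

  | accc
  | cbcb => c
  | cccabab => ccca
  | ccaacbcbbba => ccaacbba

bab->; bca->; bcb->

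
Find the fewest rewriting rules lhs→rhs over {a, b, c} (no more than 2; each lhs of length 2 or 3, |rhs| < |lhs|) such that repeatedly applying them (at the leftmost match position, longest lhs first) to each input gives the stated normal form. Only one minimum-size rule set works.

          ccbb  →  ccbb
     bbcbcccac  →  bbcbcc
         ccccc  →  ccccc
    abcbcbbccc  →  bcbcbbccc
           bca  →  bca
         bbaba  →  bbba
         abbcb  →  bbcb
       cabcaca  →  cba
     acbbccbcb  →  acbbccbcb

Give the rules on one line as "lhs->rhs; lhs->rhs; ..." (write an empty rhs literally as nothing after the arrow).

ab->b; cac->

  | ccbb
  | bbcbcccac => bbcbcc
  | ccccc
  | abcbcbbccc => bcbcbbccc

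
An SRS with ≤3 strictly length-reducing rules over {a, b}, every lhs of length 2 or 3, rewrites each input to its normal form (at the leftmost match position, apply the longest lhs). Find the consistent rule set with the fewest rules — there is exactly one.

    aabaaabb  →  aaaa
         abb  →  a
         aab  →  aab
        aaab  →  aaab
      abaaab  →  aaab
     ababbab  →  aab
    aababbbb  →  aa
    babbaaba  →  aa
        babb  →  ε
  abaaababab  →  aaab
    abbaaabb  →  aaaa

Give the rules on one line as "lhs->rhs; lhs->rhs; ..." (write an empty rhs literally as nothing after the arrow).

ba->; bb->

  | aabaaabb => aaaabb => aaaa
  | abb => a
  | aab
  | aaab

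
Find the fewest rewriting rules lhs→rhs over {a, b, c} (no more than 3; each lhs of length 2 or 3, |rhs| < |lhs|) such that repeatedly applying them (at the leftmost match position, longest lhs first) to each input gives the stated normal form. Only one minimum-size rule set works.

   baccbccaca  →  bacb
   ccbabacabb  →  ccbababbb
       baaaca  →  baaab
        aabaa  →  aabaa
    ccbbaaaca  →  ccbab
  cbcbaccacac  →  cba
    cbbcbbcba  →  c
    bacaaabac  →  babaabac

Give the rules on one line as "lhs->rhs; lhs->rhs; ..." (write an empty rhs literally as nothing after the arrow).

bba->c; bc->; ca->b

  | baccbccaca => bacccaca => baccbca => bacca => bacb
  | ccbabacabb => ccbababbb
  | baaaca => baaab
  | aabaa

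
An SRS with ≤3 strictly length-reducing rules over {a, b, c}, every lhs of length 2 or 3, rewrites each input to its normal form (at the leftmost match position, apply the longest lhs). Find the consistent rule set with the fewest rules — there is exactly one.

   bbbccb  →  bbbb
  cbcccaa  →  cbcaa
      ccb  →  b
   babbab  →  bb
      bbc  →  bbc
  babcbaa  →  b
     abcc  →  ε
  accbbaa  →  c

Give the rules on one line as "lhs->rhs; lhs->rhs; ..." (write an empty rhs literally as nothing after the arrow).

ab->; baa->c; cc->

  | bbbccb => bbbb
  | cbcccaa => cbcaa
  | ccb => b
  | babbab => bbab => bb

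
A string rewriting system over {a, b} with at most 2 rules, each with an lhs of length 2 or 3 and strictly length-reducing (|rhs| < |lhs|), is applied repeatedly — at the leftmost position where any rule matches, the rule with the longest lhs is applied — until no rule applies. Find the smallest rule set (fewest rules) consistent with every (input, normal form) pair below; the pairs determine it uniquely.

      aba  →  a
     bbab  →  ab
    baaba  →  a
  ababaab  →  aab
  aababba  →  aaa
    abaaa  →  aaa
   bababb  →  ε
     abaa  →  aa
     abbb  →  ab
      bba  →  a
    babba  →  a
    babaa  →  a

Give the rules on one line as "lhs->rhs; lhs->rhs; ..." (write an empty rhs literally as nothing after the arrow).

ba->; bb->

  | aba => a
  | bbab => ab
  | baaba => aba => a
  | ababaab => abaab => aab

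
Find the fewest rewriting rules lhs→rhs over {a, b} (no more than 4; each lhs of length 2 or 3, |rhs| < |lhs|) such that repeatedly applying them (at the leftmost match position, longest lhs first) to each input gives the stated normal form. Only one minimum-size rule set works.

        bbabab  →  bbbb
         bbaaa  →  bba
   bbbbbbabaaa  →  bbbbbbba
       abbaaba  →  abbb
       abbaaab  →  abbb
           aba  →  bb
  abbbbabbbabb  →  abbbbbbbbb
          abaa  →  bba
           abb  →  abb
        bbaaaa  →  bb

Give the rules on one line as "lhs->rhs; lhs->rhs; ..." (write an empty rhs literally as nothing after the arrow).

aa->; aab->ba; aba->bb; bab->bb

  | bbabab => bbbab => bbbb
  | bbaaa => bba
  | bbbbbbabaaa => bbbbbbbaaa => bbbbbbba
  | abbaaba => abbbaa => abbb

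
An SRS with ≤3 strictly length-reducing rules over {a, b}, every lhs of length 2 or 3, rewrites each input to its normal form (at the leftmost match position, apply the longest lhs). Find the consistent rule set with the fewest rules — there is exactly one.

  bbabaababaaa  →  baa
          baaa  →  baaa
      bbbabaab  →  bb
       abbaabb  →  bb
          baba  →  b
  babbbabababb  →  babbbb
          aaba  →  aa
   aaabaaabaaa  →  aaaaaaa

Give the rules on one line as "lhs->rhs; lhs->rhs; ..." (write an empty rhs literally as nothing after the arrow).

  | bbabaababaaa => bbaababaaa => bababaaa => bbaaa => baa
  | baaa
  | bbbabaab => bbbaab => bbab => bb
  | abbaabb => ababb => bb

aab->a; aba->; bba->b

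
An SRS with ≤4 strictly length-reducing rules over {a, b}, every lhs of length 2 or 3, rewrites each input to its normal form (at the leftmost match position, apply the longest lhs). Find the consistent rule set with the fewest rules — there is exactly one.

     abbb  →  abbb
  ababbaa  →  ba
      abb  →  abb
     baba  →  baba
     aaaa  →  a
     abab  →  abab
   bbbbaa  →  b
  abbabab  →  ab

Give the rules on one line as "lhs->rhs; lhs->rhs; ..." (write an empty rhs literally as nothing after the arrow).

aa->b; baa->a; bba->a

  | abbb
  | ababbaa => abaaa => aaa => ba
  | abb
  | baba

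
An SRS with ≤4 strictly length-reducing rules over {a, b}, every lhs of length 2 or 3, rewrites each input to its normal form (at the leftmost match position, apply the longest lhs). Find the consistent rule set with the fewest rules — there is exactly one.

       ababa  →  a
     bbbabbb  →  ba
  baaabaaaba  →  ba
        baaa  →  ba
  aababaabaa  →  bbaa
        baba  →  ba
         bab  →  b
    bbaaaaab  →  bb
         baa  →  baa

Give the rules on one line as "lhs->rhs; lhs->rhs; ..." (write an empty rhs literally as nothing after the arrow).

  | ababa => aba => a
  | bbbabbb => baabbb => bbabb => bbb => ba
  | baaabaaaba => babaaaba => baaaba => baba => ba
  | baaa => ba

aaa->a; aab->ba; ab->; bbb->ba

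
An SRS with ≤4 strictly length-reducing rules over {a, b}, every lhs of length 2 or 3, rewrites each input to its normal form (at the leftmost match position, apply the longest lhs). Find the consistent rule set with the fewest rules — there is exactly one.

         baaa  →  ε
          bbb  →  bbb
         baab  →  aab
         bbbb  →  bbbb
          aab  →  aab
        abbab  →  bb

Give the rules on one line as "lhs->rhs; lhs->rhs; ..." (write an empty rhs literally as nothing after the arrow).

  | baaa => aaa => ε
  | bbb
  | baab => aab
  | bbbb

aaa->; aba->b; ba->a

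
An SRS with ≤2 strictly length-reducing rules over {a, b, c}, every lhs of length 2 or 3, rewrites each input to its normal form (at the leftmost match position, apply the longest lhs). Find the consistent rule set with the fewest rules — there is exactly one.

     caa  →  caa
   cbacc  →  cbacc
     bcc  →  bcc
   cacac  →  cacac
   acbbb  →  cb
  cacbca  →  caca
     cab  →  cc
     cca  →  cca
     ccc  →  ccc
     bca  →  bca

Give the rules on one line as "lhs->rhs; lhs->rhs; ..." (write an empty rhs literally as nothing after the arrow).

ab->c; acb->a

  | caa
  | cbacc
  | bcc
  | cacac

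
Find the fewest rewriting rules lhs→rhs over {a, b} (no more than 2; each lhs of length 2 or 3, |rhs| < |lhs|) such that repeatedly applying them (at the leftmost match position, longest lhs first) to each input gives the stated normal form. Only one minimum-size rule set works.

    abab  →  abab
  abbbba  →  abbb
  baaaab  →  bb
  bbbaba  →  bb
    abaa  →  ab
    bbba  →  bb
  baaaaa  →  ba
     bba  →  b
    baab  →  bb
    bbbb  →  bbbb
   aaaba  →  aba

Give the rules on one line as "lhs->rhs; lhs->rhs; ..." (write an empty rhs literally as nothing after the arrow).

  | abab
  | abbbba => abbb
  | baaaab => baab => bb
  | bbbaba => bbba => bb

aa->; bba->b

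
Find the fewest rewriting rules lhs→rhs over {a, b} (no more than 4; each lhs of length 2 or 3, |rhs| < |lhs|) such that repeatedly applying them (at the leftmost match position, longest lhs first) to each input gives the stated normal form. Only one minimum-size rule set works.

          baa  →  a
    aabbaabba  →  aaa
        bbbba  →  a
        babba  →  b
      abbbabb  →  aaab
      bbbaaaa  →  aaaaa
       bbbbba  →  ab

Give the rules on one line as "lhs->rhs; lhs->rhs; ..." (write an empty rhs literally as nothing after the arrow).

ba->; bb->b; bba->bb; bbb->a

  | baa => a
  | aabbaabba => aabbabba => aabbbba => aaaba => aaa
  | bbbba => aba => a
  | babba => bba => bb => b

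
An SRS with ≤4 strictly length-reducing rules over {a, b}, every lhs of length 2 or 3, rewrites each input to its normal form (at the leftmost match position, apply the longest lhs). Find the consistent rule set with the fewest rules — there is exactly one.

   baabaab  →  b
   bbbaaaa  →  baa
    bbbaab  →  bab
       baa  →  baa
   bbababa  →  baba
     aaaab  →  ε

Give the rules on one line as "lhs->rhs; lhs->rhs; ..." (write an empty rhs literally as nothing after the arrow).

aaa->aa; aab->; bba->

  | baabaab => baab => b
  | bbbaaaa => baaa => baa
  | bbbaab => bab
  | baa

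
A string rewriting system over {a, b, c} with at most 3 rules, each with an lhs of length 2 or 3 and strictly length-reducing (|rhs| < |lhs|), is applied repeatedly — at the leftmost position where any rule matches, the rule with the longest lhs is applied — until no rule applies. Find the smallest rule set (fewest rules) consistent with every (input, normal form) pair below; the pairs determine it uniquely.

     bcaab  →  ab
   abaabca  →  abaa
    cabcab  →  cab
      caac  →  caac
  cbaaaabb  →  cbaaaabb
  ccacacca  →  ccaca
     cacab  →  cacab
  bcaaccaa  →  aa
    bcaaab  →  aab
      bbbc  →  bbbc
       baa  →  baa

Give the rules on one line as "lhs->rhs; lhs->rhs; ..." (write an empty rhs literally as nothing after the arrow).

  | bcaab => ab
  | abaabca => abaa
  | cabcab => cab
  | caac

acc->; bca->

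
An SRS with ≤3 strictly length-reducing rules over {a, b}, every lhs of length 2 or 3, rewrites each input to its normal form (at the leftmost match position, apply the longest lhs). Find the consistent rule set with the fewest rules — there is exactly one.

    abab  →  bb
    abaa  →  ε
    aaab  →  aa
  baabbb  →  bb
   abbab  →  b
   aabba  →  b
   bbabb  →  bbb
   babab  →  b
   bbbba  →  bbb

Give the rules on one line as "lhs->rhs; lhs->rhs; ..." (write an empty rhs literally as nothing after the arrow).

  | abab => bb
  | abaa => ba => ε
  | aaab => aa
  | baabbb => abbb => bb

ab->; aba->b; ba->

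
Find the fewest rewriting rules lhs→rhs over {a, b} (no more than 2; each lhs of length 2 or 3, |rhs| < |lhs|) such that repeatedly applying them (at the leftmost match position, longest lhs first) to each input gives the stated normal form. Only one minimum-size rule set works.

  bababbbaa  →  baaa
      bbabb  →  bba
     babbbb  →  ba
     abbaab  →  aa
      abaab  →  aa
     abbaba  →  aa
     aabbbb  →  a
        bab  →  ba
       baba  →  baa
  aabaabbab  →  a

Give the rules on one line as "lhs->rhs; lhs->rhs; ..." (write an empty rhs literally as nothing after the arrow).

  | bababbbaa => baabbbaa => babbaa => babaa => baaa
  | bbabb => bbab => bba
  | babbbb => babbb => babb => bab => ba
  | abbaab => abaab => aaab => aa

aab->a; ab->a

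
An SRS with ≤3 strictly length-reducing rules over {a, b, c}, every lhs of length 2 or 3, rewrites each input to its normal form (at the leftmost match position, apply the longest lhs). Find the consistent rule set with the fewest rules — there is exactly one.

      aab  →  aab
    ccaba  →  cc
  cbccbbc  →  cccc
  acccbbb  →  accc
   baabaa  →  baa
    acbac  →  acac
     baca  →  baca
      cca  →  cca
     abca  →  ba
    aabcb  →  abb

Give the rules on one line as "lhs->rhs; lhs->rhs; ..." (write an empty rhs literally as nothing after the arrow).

aba->; abc->b; cb->c

  | aab
  | ccaba => cc
  | cbccbbc => cccbbc => cccbc => cccc
  | acccbbb => acccbb => acccb => accc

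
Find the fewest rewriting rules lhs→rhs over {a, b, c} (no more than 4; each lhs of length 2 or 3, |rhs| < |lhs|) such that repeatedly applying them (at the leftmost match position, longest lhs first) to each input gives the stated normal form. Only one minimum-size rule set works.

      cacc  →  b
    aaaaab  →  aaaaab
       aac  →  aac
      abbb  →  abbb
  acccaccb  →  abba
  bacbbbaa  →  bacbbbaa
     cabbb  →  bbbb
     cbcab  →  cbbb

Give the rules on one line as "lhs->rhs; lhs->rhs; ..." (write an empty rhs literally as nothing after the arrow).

ca->b; cc->; ccb->ba

  | cacc => bcc => b
  | aaaaab
  | aac
  | abbb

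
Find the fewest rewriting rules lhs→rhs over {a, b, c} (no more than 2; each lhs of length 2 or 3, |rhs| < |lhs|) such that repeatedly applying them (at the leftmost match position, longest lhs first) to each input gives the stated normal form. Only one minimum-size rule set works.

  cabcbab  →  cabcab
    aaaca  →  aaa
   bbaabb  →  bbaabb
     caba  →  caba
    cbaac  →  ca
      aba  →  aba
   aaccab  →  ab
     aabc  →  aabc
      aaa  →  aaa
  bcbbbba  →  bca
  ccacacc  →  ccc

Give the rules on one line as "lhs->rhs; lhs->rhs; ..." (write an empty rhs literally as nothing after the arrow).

  | cabcbab => cabcab
  | aaaca => aaa
  | bbaabb
  | caba

ac->; cb->c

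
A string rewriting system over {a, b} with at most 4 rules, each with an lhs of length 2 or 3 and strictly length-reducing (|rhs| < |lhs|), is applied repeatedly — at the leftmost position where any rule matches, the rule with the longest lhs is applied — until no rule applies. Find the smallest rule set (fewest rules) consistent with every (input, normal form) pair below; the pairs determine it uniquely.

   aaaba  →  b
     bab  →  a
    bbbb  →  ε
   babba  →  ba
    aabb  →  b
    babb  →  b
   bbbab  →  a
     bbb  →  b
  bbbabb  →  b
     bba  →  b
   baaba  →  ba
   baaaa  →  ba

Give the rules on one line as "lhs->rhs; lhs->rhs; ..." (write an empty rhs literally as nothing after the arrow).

  | aaaba => baba => bba => aa => b
  | bab => bb => a
  | bbbb => abb => ε
  | babba => ba

aa->b; ab->b; abb->; bb->a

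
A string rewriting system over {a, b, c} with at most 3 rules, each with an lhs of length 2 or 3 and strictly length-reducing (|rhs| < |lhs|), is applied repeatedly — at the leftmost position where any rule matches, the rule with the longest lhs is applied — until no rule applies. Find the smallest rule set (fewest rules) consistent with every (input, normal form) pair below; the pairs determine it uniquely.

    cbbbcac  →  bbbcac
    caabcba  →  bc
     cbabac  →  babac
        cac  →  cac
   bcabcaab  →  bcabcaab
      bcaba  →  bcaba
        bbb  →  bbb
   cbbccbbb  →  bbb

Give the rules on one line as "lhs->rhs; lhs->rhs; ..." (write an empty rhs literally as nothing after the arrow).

  | cbbbcac => bbbcac
  | caabcba => caaa => cbc => bc
  | cbabac => babac
  | cac

aaa->bc; bcb->; cb->b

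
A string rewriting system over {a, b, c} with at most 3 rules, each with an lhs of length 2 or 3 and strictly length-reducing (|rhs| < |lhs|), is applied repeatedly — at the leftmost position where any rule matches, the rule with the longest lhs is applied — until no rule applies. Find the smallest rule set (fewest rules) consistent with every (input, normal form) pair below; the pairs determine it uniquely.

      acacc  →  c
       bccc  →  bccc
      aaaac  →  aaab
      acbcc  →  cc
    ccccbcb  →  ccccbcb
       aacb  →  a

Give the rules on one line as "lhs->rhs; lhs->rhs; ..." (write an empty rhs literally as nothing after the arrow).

  | acacc => bacc => bbc => c
  | bccc
  | aaaac => aaab
  | acbcc => bbcc => cc

ac->b; bb->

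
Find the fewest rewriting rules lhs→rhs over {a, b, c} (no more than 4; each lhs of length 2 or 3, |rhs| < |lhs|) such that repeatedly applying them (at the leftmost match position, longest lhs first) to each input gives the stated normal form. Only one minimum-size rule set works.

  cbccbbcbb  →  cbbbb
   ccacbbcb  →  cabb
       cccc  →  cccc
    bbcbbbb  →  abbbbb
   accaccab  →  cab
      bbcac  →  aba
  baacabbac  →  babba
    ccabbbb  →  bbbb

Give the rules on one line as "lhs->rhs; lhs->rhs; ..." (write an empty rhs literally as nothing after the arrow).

  | cbccbbcbb => cbccabbb => cbbbb
  | ccacbbcb => cbbcb => cabb
  | cccc
  | bbcbbbb => abbbbb

aac->; ac->a; bbc->ab; cca->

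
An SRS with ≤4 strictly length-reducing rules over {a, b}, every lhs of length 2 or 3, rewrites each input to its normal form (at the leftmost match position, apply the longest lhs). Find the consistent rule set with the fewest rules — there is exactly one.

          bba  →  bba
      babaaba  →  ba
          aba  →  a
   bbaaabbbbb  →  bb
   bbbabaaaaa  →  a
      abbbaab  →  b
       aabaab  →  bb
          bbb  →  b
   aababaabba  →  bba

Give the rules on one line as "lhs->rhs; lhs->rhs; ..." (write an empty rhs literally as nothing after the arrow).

aa->; ab->; bab->ab; bbb->b

  | bba
  | babaaba => abaaba => aaba => ba
  | aba => a
  | bbaaabbbbb => bbabbbbb => babbbbb => abbbbb => bbbb => bb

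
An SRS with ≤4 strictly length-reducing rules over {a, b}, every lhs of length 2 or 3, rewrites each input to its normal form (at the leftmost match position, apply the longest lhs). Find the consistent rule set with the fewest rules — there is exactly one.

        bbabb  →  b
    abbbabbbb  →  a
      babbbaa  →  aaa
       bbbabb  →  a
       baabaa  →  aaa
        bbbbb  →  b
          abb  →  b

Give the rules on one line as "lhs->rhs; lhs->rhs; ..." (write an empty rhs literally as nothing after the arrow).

ab->b; abb->ab; bb->a

  | bbabb => aabb => aab => ab => b
  | abbbabbbb => abbabbbb => ababbbb => babbbb => babbb => babb => bab => bb => a
  | babbbaa => babbaa => babaa => bbaa => aaa
  | bbbabb => ababb => babb => bab => bb => a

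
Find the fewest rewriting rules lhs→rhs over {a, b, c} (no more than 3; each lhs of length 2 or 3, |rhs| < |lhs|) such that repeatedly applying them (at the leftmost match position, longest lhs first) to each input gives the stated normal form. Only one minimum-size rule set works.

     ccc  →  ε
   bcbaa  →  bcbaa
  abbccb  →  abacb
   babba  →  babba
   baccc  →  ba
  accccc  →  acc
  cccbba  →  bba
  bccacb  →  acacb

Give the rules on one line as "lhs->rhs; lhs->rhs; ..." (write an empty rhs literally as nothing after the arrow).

  | ccc => ε
  | bcbaa
  | abbccb => abacb
  | babba

bcc->ac; ccc->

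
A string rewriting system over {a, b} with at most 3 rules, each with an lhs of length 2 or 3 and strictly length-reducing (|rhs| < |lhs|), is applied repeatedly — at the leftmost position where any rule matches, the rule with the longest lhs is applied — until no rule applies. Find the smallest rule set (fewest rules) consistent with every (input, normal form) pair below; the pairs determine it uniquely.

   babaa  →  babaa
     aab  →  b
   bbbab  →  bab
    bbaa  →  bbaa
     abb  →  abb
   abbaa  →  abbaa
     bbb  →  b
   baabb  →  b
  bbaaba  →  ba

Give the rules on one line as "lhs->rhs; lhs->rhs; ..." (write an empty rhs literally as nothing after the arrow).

  | babaa
  | aab => b
  | bbbab => bab
  | bbaa

aab->b; bbb->b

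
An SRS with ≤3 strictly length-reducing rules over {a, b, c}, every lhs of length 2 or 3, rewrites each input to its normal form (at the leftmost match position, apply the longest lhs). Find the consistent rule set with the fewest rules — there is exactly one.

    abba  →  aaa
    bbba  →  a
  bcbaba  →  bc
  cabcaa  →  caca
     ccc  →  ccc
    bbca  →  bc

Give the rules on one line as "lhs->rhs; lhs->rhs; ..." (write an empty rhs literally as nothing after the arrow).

  | abba => aaa
  | bbba => baa => a
  | bcbaba => bcba => bc
  | cabcaa => caca

ba->; bba->aa; bca->c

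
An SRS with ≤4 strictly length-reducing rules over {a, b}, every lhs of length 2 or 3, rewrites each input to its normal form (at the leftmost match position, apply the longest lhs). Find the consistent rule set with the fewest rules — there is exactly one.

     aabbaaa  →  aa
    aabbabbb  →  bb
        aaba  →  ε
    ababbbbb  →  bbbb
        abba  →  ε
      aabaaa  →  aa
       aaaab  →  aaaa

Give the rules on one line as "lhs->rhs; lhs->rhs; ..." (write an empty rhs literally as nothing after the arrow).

ab->a; aba->ba; ba->; bab->

  | aabbaaa => aabaaa => abaaa => baaa => aa
  | aabbabbb => aababbb => ababbb => babbb => bb
  | aaba => aba => ba => ε
  | ababbbbb => babbbbb => bbbb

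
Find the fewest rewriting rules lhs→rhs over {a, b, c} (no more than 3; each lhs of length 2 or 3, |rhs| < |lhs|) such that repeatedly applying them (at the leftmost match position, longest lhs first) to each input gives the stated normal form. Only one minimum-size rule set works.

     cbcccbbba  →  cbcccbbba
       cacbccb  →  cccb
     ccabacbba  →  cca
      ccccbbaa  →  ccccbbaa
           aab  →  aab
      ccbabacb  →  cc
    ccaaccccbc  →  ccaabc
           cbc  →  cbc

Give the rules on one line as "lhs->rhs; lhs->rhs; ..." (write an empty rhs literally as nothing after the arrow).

  | cbcccbbba
  | cacbccb => cabccb => cccb
  | ccabacbba => ccacbba => ccabba => ccba => cca
  | ccccbbaa

ac->a; cab->c; cba->ca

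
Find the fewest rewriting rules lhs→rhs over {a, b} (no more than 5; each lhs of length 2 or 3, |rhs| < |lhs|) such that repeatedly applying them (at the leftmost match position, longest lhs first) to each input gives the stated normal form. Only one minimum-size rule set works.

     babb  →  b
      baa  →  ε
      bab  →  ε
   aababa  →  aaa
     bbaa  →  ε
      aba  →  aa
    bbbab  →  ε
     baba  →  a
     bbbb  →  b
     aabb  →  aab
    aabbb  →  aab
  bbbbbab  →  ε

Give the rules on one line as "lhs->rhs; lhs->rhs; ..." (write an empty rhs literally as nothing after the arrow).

ba->a; baa->; bab->; bb->b

  | babb => b
  | baa => ε
  | bab => ε
  | aababa => aaa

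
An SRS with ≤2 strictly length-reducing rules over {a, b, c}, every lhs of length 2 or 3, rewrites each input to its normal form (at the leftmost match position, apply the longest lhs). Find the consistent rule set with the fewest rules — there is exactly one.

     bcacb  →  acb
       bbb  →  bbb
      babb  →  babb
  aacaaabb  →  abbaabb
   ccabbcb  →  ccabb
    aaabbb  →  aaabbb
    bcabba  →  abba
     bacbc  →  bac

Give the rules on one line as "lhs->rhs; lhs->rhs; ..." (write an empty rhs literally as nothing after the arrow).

aca->bb; bc->

  | bcacb => acb
  | bbb
  | babb
  | aacaaabb => abbaabb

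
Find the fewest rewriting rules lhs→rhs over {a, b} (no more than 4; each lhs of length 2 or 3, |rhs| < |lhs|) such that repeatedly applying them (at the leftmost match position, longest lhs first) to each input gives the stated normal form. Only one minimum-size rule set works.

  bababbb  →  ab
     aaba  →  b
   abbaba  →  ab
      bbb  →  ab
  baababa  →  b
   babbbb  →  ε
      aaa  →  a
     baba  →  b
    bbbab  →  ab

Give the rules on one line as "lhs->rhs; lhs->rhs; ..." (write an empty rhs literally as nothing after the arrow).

  | bababbb => babbb => bbb => ab
  | aaba => ba => b
  | abbaba => aaaba => aba => ab
  | bbb => ab

aa->; ba->b; bab->b; bb->a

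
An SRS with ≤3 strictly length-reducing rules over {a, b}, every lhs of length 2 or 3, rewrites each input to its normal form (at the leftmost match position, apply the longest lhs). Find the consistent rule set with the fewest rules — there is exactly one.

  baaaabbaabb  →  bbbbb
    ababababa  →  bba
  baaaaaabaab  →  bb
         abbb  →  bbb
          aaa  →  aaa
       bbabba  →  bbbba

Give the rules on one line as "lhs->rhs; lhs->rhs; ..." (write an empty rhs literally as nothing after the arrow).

ab->b; aba->

  | baaaabbaabb => baaabbaabb => baabbaabb => babbaabb => bbbaabb => bbbabb => bbbbb
  | ababababa => bababa => bba
  | baaaaaabaab => baaaaaab => baaaaab => baaaab => baaab => baab => bab => bb
  | abbb => bbb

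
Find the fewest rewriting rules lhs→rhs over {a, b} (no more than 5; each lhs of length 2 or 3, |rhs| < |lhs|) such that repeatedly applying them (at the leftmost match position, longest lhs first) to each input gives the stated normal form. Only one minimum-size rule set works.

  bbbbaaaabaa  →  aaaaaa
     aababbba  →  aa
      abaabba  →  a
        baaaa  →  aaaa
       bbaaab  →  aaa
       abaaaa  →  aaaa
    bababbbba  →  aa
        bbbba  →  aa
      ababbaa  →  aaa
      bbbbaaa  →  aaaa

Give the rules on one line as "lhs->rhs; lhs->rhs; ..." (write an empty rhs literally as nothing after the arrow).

aab->a; ab->b; ba->a; bb->a

  | bbbbaaaabaa => abbaaaabaa => bbaaaabaa => aaaaabaa => aaaaaa
  | aababbba => aabbba => abba => bba => aa
  | abaabba => baabba => aabba => aba => ba => a
  | baaaa => aaaa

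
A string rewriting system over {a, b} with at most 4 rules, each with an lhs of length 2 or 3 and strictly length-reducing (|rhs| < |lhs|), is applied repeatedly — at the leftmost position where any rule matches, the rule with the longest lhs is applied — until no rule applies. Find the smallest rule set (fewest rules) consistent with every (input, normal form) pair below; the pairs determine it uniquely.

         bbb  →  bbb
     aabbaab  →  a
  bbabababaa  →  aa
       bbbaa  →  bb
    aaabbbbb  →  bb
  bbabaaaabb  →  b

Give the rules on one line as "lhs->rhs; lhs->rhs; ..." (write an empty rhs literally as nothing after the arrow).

ab->; ba->; baa->ba; bab->

  | bbb
  | aabbaab => abaab => aab => a
  | bbabababaa => bababaa => abaa => aa
  | bbbaa => bbba => bb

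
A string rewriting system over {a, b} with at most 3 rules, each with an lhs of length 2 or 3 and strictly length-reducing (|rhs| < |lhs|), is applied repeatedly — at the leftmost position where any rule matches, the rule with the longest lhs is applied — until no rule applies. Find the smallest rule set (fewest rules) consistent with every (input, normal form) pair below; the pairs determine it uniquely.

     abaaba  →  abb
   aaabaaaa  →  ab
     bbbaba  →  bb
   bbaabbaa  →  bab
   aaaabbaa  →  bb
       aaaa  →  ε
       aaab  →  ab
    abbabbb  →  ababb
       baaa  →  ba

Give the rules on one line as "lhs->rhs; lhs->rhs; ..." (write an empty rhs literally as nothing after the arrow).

aa->; bba->bb; bbb->ba

  | abaaba => abba => abb
  | aaabaaaa => abaaaa => abaa => ab
  | bbbaba => baaba => bba => bb
  | bbaabbaa => bbabbaa => bbbbaa => babaa => bab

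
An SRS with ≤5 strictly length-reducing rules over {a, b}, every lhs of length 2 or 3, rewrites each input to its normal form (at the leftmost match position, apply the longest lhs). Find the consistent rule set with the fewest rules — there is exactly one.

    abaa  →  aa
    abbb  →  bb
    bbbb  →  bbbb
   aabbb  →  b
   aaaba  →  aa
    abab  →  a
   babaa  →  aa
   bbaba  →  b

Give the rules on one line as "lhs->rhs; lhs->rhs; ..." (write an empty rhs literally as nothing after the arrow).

aaa->aa; ab->; aba->aa; baa->ab

  | abaa => aaa => aa
  | abbb => bb
  | bbbb
  | aabbb => abb => b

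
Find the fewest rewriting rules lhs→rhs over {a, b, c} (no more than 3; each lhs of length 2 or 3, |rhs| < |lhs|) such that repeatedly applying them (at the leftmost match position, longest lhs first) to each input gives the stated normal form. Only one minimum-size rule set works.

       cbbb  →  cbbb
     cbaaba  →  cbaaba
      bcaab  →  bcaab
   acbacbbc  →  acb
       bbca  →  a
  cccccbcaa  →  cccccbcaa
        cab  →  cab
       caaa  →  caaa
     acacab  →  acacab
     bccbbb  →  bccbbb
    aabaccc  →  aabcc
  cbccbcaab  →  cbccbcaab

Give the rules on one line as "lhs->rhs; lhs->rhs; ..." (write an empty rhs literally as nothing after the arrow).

bac->b; bbc->

  | cbbb
  | cbaaba
  | bcaab
  | acbacbbc => acbbbc => acb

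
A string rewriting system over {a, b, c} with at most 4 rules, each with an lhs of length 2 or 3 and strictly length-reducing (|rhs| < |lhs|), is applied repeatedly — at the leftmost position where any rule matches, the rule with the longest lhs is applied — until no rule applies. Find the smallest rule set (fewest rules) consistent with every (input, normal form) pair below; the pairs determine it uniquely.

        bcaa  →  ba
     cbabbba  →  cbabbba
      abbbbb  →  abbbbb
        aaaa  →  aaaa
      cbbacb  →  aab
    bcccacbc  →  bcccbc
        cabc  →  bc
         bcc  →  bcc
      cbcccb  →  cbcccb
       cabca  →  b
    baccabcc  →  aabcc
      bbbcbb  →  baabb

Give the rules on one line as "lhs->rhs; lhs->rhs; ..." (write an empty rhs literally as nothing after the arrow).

  | bcaa => ba
  | cbabbba
  | abbbbb
  | aaaa

bac->aa; bbc->aa; ca->; cbb->b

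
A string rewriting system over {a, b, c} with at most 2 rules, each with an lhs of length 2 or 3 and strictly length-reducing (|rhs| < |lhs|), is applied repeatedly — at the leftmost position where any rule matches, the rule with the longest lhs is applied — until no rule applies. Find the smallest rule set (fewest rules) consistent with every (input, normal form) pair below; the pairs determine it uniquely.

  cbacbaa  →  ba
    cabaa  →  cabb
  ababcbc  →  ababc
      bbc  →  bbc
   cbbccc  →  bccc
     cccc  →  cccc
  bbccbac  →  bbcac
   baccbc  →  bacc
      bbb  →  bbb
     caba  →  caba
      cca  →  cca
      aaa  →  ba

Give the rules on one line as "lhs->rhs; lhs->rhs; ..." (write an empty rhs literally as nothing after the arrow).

aa->b; cb->

  | cbacbaa => acbaa => aaa => ba
  | cabaa => cabb
  | ababcbc => ababc
  | bbc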